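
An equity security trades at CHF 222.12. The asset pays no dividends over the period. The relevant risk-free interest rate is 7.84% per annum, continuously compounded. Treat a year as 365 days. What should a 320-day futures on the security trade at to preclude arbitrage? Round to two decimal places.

F = S·e^(rT) = 222.12 · e^(0.0784 × 320/365)
= 222.12 · e^0.068734 = 222.12 × 1.071151
F = CHF 237.92

CHF 237.92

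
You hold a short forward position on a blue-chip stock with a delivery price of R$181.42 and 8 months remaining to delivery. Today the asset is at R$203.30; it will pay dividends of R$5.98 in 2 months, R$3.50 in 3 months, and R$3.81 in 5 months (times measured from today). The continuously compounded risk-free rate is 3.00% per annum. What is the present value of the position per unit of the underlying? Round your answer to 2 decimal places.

PV(remaining dividends) I = 5.98·e^(−0.0300·2/12) + 3.50·e^(−0.0300·3/12) + 3.81·e^(−0.0300·5/12) = 13.1867
Current forward F = (S − I)·e^(rT) = (203.30 − 13.1867)·e^(0.0300·8/12) = 190.1133 × 1.020201 = 193.9538
Value (long) = (F − K)·e^(−rT) = (193.9538 − 181.42) × 0.980199 = 12.2856
Short position value = −(long value) = -R$12.29

-R$12.29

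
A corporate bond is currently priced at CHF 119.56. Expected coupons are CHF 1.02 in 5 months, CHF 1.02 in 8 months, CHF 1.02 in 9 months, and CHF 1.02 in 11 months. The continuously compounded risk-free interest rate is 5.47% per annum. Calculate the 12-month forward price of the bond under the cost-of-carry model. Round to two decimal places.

CHF 122.13

PV(coupons) I = 1.02·e^(−0.0547·5/12) + 1.02·e^(−0.0547·8/12) + 1.02·e^(−0.0547·9/12) + 1.02·e^(−0.0547·11/12)
I = 0.9970 + 0.9835 + 0.9790 + 0.9701 = 3.9296
F = (S − I)·e^(rT) = (119.56 − 3.9296) · e^(0.0547·12/12)
= 115.6304 · e^0.054700 = 115.6304 × 1.056224 = CHF 122.13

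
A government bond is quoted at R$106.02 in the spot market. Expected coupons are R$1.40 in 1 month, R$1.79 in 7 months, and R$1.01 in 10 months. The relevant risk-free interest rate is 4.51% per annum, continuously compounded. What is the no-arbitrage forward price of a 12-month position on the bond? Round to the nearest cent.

PV(coupons) I = 1.40·e^(−0.0451·1/12) + 1.79·e^(−0.0451·7/12) + 1.01·e^(−0.0451·10/12)
I = 1.3947 + 1.7435 + 0.9727 = 4.1109
F = (S − I)·e^(rT) = (106.02 − 4.1109) · e^(0.0451·12/12)
= 101.9091 · e^0.045100 = 101.9091 × 1.046132 = R$106.61

R$106.61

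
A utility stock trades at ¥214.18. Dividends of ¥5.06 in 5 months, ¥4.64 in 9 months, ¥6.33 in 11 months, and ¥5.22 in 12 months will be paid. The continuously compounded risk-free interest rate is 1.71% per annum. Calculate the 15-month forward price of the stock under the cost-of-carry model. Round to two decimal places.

¥197.39

PV(dividends) I = 5.06·e^(−0.0171·5/12) + 4.64·e^(−0.0171·9/12) + 6.33·e^(−0.0171·11/12) + 5.22·e^(−0.0171·12/12)
I = 5.0241 + 4.5809 + 6.2316 + 5.1315 = 20.9681
F = (S − I)·e^(rT) = (214.18 − 20.9681) · e^(0.0171·15/12)
= 193.2119 · e^0.021375 = 193.2119 × 1.021605 = ¥197.39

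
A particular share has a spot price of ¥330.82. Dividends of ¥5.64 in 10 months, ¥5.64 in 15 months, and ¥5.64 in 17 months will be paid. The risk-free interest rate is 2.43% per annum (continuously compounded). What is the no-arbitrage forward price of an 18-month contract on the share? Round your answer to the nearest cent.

¥326.04

PV(dividends) I = 5.64·e^(−0.0243·10/12) + 5.64·e^(−0.0243·15/12) + 5.64·e^(−0.0243·17/12)
I = 5.5269 + 5.4713 + 5.4491 = 16.4473
F = (S − I)·e^(rT) = (330.82 − 16.4473) · e^(0.0243·18/12)
= 314.3727 · e^0.036450 = 314.3727 × 1.037122 = ¥326.04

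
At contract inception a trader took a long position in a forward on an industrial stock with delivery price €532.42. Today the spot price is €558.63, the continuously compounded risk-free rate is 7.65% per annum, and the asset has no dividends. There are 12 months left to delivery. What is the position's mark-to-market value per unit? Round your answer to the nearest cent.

Current fair forward for the remaining 12 months: F = S·e^(r·T), r = 0.0765
F = 558.63 · e^(0.0765 × 12/12) = 558.63 × 1.079502 = 603.0422
Value of long forward = (F − K)·e^(−rT) = (603.0422 − 532.42) · e^(−0.0765·12/12)
= 70.6222 × 0.926353 = 65.42

€65.42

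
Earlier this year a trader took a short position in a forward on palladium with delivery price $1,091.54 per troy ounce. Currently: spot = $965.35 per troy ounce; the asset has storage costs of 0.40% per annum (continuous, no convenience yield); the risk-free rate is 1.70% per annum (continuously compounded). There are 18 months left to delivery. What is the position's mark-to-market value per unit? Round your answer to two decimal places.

$92.90 per troy ounce

Current fair forward for the remaining 18 months: F = S·e^((r + u)·T), (r + u) = 0.0170 + 0.0040 = 0.0210
F = 965.35 · e^(0.0210 × 18/12) = 965.35 × 1.032001 = 996.2422
Value of long forward = (F − K)·e^(−rT) = (996.2422 − 1091.54) · e^(−0.0170·18/12)
= -95.2978 × 0.974822 = -92.90
Short position value = −(long value) = $92.90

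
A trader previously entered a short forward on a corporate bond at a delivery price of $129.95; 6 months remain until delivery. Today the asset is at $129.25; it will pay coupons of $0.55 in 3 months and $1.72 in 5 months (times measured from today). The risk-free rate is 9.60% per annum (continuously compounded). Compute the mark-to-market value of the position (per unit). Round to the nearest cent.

PV(remaining coupons) I = 0.55·e^(−0.0960·3/12) + 1.72·e^(−0.0960·5/12) = 2.1895
Current forward F = (S − I)·e^(rT) = (129.25 − 2.1895)·e^(0.0960·6/12) = 127.0605 × 1.049171 = 133.3082
Value (long) = (F − K)·e^(−rT) = (133.3082 − 129.95) × 0.953134 = 3.2008
Short position value = −(long value) = -$3.20

-$3.20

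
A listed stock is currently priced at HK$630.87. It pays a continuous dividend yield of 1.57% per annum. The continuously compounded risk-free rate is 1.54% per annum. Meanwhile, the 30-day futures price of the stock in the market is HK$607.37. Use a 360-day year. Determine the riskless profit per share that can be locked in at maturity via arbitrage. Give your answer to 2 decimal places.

HK$23.48 per share

Fair futures: F* = S·e^(carry·T), with carry = (r − q) = 0.0154 − 0.0157 = -0.0003
F* = 630.87 · e^(-0.0003 × 30/360) = 630.87 · e^-0.000025 = 630.87 × 0.999975 = HK$630.8542
Market HK$607.37 < fair HK$630.8542: forward underpriced → reverse cash-and-carry (short spot, go long the forward).
At maturity, profit = |F_mkt − F*| = |607.37 − 630.8542| = HK$23.48 per share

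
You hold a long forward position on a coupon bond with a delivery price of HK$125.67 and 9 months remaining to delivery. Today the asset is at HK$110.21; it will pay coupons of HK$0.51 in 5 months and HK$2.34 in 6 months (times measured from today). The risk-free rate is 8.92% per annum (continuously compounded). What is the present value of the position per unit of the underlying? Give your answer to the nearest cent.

-HK$10.06

PV(remaining coupons) I = 0.51·e^(−0.0892·5/12) + 2.34·e^(−0.0892·6/12) = 2.7293
Current forward F = (S − I)·e^(rT) = (110.21 − 2.7293)·e^(0.0892·9/12) = 107.4807 × 1.069189 = 114.9172
Value (long) = (F − K)·e^(−rT) = (114.9172 − 125.67) × 0.935289 = -10.0570
Value = -HK$10.06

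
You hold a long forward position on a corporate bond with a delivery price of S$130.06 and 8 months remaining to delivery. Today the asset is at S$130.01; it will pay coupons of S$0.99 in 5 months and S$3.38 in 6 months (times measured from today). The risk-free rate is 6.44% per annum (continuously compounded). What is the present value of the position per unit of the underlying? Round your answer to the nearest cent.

S$1.18

PV(remaining coupons) I = 0.99·e^(−0.0644·5/12) + 3.38·e^(−0.0644·6/12) = 4.2367
Current forward F = (S − I)·e^(rT) = (130.01 − 4.2367)·e^(0.0644·8/12) = 125.7733 × 1.043868 = 131.2907
Value (long) = (F − K)·e^(−rT) = (131.2907 − 130.06) × 0.957975 = 1.1790
Value = S$1.18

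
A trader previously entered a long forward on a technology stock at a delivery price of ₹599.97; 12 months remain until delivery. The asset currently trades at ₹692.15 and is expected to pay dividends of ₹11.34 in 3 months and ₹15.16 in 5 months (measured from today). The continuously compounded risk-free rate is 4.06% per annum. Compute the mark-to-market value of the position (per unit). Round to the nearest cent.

₹89.92

PV(remaining dividends) I = 11.34·e^(−0.0406·3/12) + 15.16·e^(−0.0406·5/12) = 26.1312
Current forward F = (S − I)·e^(rT) = (692.15 − 26.1312)·e^(0.0406·12/12) = 666.0188 × 1.041435 = 693.6153
Value (long) = (F − K)·e^(−rT) = (693.6153 − 599.97) × 0.960213 = 89.9194
Value = ₹89.92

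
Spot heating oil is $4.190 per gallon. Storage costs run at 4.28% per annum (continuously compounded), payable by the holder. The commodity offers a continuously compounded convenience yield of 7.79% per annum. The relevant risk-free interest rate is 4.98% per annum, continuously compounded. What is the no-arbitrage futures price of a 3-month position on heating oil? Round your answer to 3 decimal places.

Net carry = r + u − y = 0.0498 + 0.0428 − 0.0779 = 0.0147
F = S·e^((r+u−y)T) = 4.190 · e^(0.0147 × 3/12) = 4.190 · e^0.003675
= 4.190 × 1.003682 = $4.205 per gallon

$4.205 per gallon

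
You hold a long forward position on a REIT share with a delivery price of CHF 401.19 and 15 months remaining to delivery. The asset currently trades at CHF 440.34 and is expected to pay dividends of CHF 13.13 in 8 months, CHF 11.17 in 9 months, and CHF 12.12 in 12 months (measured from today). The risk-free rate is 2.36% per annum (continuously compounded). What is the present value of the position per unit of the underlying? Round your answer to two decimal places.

CHF 15.08

PV(remaining dividends) I = 13.13·e^(−0.0236·8/12) + 11.17·e^(−0.0236·9/12) + 12.12·e^(−0.0236·12/12) = 35.7364
Current forward F = (S − I)·e^(rT) = (440.34 − 35.7364)·e^(0.0236·15/12) = 404.6036 × 1.029939 = 416.7170
Value (long) = (F − K)·e^(−rT) = (416.7170 − 401.19) × 0.970931 = 15.0756
Value = CHF 15.08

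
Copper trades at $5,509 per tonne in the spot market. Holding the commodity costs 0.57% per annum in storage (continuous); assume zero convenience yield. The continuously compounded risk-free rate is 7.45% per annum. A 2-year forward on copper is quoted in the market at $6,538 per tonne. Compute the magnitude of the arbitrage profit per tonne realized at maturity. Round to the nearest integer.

$71 per tonne

Fair forward: F* = S·e^(carry·T), with carry = (r + u) = 0.0745 + 0.0057 = 0.0802
F* = 5509 · e^(0.0802 × 2) = 5509 · e^0.160400 = 5509 × 1.173980 = $6467.4558
Market $6538 > fair $6467.4558: forward overpriced → cash-and-carry (buy spot, short the forward).
At maturity, profit = |F_mkt − F*| = |6538 − 6467.4558| = $71 per tonne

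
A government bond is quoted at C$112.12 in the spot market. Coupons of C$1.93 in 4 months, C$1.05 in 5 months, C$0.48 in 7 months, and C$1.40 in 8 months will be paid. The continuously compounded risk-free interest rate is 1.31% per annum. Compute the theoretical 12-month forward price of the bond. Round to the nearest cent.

PV(coupons) I = 1.93·e^(−0.0131·4/12) + 1.05·e^(−0.0131·5/12) + 0.48·e^(−0.0131·7/12) + 1.40·e^(−0.0131·8/12)
I = 1.9216 + 1.0443 + 0.4763 + 1.3878 = 4.8300
F = (S − I)·e^(rT) = (112.12 − 4.8300) · e^(0.0131·12/12)
= 107.2900 · e^0.013100 = 107.2900 × 1.013186 = C$108.70

C$108.70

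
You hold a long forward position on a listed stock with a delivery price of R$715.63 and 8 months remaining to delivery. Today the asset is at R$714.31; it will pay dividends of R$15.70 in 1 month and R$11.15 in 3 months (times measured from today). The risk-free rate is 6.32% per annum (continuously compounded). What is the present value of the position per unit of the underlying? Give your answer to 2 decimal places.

R$1.61

PV(remaining dividends) I = 15.70·e^(−0.0632·1/12) + 11.15·e^(−0.0632·3/12) = 26.5927
Current forward F = (S − I)·e^(rT) = (714.31 − 26.5927)·e^(0.0632·8/12) = 687.7173 × 1.043034 = 717.3125
Value (long) = (F − K)·e^(−rT) = (717.3125 − 715.63) × 0.958742 = 1.6131
Value = R$1.61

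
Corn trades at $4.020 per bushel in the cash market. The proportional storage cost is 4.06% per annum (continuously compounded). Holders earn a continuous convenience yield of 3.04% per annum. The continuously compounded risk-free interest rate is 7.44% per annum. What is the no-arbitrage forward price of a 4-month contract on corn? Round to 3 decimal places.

$4.135 per bushel

Net carry = r + u − y = 0.0744 + 0.0406 − 0.0304 = 0.0846
F = S·e^((r+u−y)T) = 4.020 · e^(0.0846 × 4/12) = 4.020 · e^0.028200
= 4.020 × 1.028601 = $4.135 per bushel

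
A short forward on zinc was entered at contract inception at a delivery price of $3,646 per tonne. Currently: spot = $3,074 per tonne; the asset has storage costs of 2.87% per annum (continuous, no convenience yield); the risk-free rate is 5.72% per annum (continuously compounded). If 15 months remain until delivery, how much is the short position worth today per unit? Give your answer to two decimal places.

$208.13 per tonne

Current fair forward for the remaining 15 months: F = S·e^((r + u)·T), (r + u) = 0.0572 + 0.0287 = 0.0859
F = 3074 · e^(0.0859 × 15/12) = 3074 × 1.11335168 = 3422.4431
Value of long forward = (F − K)·e^(−rT) = (3422.4431 − 3646) · e^(−0.0572·15/12)
= -223.5569 × 0.93099628 = -208.13
Short position value = −(long value) = $208.13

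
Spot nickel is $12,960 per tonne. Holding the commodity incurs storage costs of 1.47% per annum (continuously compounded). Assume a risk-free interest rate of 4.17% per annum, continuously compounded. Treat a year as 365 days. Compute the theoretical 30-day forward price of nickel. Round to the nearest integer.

$13,020 per tonne

Net carry = r + u − y = 0.0417 + 0.0147 − 0.0000 = 0.0564
F = S·e^((r+u−y)T) = 12960 · e^(0.0564 × 30/365) = 12960 · e^0.004636
= 12960 × 1.004647 = $13,020 per tonne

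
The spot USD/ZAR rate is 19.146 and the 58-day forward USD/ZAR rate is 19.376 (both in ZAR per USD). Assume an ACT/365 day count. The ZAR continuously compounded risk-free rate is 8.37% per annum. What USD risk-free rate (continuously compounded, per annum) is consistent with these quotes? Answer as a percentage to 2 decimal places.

F = S·e^((r_ZAR − r_USD)T) ⇒ r_USD = r_ZAR − ln(F/S)/T
ln(19.376/19.146) = 0.011941; /(58/365) = 0.075146
r_USD = 0.0837 − 0.075146 = 0.008554
r_USD = 0.86%

0.86%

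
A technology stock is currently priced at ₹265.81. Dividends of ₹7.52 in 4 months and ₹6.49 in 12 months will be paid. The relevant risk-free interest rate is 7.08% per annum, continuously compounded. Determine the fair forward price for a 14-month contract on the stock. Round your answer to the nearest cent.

PV(dividends) I = 7.52·e^(−0.0708·4/12) + 6.49·e^(−0.0708·12/12)
I = 7.3446 + 6.0464 = 13.3910
F = (S − I)·e^(rT) = (265.81 − 13.3910) · e^(0.0708·14/12)
= 252.4190 · e^0.082600 = 252.4190 × 1.086107 = ₹274.15

₹274.15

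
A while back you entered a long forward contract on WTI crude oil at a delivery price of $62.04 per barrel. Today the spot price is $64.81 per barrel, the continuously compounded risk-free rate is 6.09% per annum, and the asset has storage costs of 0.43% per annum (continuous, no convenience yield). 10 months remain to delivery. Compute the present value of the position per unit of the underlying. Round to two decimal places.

$6.07 per barrel

Current fair forward for the remaining 10 months: F = S·e^((r + u)·T), (r + u) = 0.0609 + 0.0043 = 0.0652
F = 64.81 · e^(0.0652 × 10/12) = 64.81 × 1.055836 = 68.4287
Value of long forward = (F − K)·e^(−rT) = (68.4287 − 62.04) · e^(−0.0609·10/12)
= 6.3887 × 0.950516 = 6.07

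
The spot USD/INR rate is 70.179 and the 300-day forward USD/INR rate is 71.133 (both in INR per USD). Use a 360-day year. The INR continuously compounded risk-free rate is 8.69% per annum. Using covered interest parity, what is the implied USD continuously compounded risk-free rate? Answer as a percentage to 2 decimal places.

F = S·e^((r_INR − r_USD)T) ⇒ r_USD = r_INR − ln(F/S)/T
ln(71.133/70.179) = 0.013502; /(300/360) = 0.016202
r_USD = 0.0869 − 0.016202 = 0.070698
r_USD = 7.07%

7.07%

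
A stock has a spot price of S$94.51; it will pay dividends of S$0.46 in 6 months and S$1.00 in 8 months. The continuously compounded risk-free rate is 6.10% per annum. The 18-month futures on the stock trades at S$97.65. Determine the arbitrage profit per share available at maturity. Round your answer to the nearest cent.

PV(dividends) I = 0.46·e^(−0.0610·6/12) + 1.00·e^(−0.0610·8/12) = 1.4063
Fair futures F* = (S − I)·e^(rT) = (94.51 − 1.4063)·e^0.091500 = 93.1037 × 1.095817 = 102.0246
Market S$97.65 < fair 102.0246: forward underpriced → reverse cash-and-carry (short the stock, invest proceeds at r, pay the dividends, go long the forward).
Profit at T = |F_mkt − F*| = |97.65 − 102.0246| = S$4.37 per share

S$4.37 per share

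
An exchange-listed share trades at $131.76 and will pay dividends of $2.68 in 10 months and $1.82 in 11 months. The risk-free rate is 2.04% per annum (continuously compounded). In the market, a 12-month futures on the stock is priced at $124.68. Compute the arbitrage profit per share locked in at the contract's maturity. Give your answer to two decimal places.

PV(dividends) I = 2.68·e^(−0.0204·10/12) + 1.82·e^(−0.0204·11/12) = 4.4211
Fair futures F* = (S − I)·e^(rT) = (131.76 − 4.4211)·e^0.020400 = 127.3389 × 1.020610 = 129.9634
Market $124.68 < fair 129.9634: forward underpriced → reverse cash-and-carry (short the stock, invest proceeds at r, pay the dividends, go long the forward).
Profit at T = |F_mkt − F*| = |124.68 − 129.9634| = $5.28 per share

$5.28 per share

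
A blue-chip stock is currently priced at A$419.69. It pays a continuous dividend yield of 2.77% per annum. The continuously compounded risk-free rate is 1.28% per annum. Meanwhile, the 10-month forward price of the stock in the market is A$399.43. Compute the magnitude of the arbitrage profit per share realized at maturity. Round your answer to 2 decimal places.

Fair forward: F* = S·e^(carry·T), with carry = (r − q) = 0.0128 − 0.0277 = -0.0149
F* = 419.69 · e^(-0.0149 × 10/12) = 419.69 · e^-0.012417 = 419.69 × 0.987660 = A$414.5110
Market A$399.43 < fair A$414.5110: forward underpriced → reverse cash-and-carry (short spot, go long the forward).
At maturity, profit = |F_mkt − F*| = |399.43 − 414.5110| = A$15.08 per share

A$15.08 per share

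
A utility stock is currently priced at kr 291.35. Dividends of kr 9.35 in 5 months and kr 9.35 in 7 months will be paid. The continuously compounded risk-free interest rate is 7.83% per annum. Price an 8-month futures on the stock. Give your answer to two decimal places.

PV(dividends) I = 9.35·e^(−0.0783·5/12) + 9.35·e^(−0.0783·7/12)
I = 9.0499 + 8.9325 = 17.9824
F = (S − I)·e^(rT) = (291.35 − 17.9824) · e^(0.0783·8/12)
= 273.3676 · e^0.052200 = 273.3676 × 1.053586 = kr 288.02

kr 288.02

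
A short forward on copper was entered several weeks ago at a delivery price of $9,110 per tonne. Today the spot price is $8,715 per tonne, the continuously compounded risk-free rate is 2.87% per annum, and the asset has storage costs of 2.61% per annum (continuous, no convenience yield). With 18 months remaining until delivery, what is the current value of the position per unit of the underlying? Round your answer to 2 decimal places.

Current fair forward for the remaining 18 months: F = S·e^((r + u)·T), (r + u) = 0.0287 + 0.0261 = 0.0548
F = 8715 · e^(0.0548 × 18/12) = 8715 × 1.08567292 = 9461.6395
Value of long forward = (F − K)·e^(−rT) = (9461.6395 − 9110) · e^(−0.0287·18/12)
= 351.6395 × 0.95786350 = 336.82
Short position value = −(long value) = -$336.82

-$336.82 per tonne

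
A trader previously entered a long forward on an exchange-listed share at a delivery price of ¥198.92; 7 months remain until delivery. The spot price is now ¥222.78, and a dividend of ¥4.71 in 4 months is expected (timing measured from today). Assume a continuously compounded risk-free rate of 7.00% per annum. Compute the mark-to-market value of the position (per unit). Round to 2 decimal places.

PV(remaining dividends) I = 4.71·e^(−0.0700·4/12) = 4.6014
Current forward F = (S − I)·e^(rT) = (222.78 − 4.6014)·e^(0.0700·7/12) = 218.1786 × 1.041678 = 227.2718
Value (long) = (F − K)·e^(−rT) = (227.2718 − 198.92) × 0.959989 = 27.2174
Value = ¥27.22

¥27.22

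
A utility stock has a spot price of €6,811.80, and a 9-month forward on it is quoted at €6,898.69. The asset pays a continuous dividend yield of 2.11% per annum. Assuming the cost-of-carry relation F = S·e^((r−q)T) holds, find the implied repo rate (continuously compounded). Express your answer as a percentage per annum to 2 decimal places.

From F = S·e^((r−q)T): (r − q) = ln(F/S)/T
ln(6898.69/6811.80) = ln(1.012756) = 0.012675
(r − q) = 0.012675 / (9/12) = 0.016900
r = ln(F/S)/T + q = 0.016900 + 0.0211 = 0.038000
r = 3.80%

3.80%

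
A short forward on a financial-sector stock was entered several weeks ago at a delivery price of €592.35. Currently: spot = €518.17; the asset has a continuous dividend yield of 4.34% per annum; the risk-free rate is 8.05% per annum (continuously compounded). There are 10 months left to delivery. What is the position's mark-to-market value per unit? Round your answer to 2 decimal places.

€54.15

Current fair forward for the remaining 10 months: F = S·e^((r − q)·T), (r − q) = 0.0805 − 0.0434 = 0.0371
F = 518.17 · e^(0.0371 × 10/12) = 518.17 × 1.031400 = 534.4405
Value of long forward = (F − K)·e^(−rT) = (534.4405 − 592.35) · e^(−0.0805·10/12)
= -57.9095 × 0.935117 = -54.15
Short position value = −(long value) = €54.15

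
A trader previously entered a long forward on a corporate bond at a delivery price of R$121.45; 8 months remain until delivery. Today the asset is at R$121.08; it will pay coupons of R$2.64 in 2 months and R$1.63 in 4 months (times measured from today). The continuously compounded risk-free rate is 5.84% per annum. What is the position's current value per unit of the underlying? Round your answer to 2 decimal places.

PV(remaining coupons) I = 2.64·e^(−0.0584·2/12) + 1.63·e^(−0.0584·4/12) = 4.2130
Current forward F = (S − I)·e^(rT) = (121.08 − 4.2130)·e^(0.0584·8/12) = 116.8670 × 1.039701 = 121.5067
Value (long) = (F − K)·e^(−rT) = (121.5067 − 121.45) × 0.961815 = 0.0545
Value = R$0.05

R$0.05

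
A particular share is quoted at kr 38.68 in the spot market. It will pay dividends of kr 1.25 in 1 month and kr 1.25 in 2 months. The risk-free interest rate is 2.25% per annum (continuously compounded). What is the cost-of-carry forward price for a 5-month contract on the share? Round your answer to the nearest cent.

PV(dividends) I = 1.25·e^(−0.0225·1/12) + 1.25·e^(−0.0225·2/12)
I = 1.2477 + 1.2453 = 2.4930
F = (S − I)·e^(rT) = (38.68 − 2.4930) · e^(0.0225·5/12)
= 36.1870 · e^0.009375 = 36.1870 × 1.009419 = kr 36.53

kr 36.53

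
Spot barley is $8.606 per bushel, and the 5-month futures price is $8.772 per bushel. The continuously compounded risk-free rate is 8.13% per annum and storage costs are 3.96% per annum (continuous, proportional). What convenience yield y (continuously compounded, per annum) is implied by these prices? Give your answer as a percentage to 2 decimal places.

7.50%

F = S·e^((r+u−y)T) ⇒ (r+u−y) = ln(F/S)/T
ln(8.772/8.606) = 0.019105; /T ⇒ 0.045852
y = r + u − ln(F/S)/T = 0.0813 + 0.0396 − 0.045852 = 0.075048
y = 7.50%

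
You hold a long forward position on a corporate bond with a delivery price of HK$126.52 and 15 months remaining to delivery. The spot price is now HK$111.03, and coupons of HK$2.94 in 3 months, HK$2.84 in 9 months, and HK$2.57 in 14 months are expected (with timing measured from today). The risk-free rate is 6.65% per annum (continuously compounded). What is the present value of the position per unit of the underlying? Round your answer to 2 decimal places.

-HK$13.37

PV(remaining coupons) I = 2.94·e^(−0.0665·3/12) + 2.84·e^(−0.0665·9/12) + 2.57·e^(−0.0665·14/12) = 7.9715
Current forward F = (S − I)·e^(rT) = (111.03 − 7.9715)·e^(0.0665·15/12) = 103.0585 × 1.086678 = 111.9914
Value (long) = (F − K)·e^(−rT) = (111.9914 − 126.52) × 0.920236 = -13.3697
Value = -HK$13.37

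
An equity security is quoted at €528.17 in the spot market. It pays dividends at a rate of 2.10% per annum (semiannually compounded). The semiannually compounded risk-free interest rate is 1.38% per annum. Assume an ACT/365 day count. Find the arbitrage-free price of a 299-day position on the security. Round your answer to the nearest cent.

€525.09

F = S · (1+r/2)^(2T) / (1+q/2)^(2T)
= 528.17 × 1.011330 / 1.017260 = 528.17 × 0.994171
F = €525.09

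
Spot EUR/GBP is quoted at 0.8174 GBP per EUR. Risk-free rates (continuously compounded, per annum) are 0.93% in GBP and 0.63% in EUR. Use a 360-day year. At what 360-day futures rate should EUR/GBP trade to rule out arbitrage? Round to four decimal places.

F = S·e^((r_GBP − r_EUR)T) = 0.8174 · e^((0.0093 − 0.0063) × 360/360)
= 0.8174 · e^0.003000 = 0.8174 × 1.003005
F = 0.8199 GBP per EUR

0.8199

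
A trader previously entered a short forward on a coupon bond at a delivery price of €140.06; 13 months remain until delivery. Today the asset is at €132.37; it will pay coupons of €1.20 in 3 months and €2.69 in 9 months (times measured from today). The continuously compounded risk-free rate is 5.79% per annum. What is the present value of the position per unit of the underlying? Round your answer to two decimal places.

€2.93

PV(remaining coupons) I = 1.20·e^(−0.0579·3/12) + 2.69·e^(−0.0579·9/12) = 3.7584
Current forward F = (S − I)·e^(rT) = (132.37 − 3.7584)·e^(0.0579·13/12) = 128.6116 × 1.064734 = 136.9371
Value (long) = (F − K)·e^(−rT) = (136.9371 − 140.06) × 0.939202 = -2.9330
Short position value = −(long value) = €2.93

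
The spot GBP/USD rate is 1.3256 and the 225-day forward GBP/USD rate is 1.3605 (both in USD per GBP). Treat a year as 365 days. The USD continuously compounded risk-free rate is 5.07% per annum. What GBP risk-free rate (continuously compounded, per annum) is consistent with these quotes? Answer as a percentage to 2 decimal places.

F = S·e^((r_USD − r_GBP)T) ⇒ r_GBP = r_USD − ln(F/S)/T
ln(1.3605/1.3256) = 0.025987; /(225/365) = 0.042157
r_GBP = 0.0507 − 0.042157 = 0.008543
r_GBP = 0.85%

0.85%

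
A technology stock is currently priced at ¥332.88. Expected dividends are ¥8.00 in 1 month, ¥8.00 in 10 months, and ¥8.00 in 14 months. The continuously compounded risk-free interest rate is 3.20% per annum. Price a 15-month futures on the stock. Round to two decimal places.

¥322.03

PV(dividends) I = 8.00·e^(−0.0320·1/12) + 8.00·e^(−0.0320·10/12) + 8.00·e^(−0.0320·14/12)
I = 7.9787 + 7.7895 + 7.7068 = 23.4750
F = (S − I)·e^(rT) = (332.88 − 23.4750) · e^(0.0320·15/12)
= 309.4050 · e^0.040000 = 309.4050 × 1.040811 = ¥322.03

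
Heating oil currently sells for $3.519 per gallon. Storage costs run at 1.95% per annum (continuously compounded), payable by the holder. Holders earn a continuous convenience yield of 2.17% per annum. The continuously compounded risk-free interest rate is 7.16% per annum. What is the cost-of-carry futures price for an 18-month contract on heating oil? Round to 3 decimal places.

$3.905 per gallon

Net carry = r + u − y = 0.0716 + 0.0195 − 0.0217 = 0.0694
F = S·e^((r+u−y)T) = 3.519 · e^(0.0694 × 18/12) = 3.519 · e^0.104100
= 3.519 × 1.109711 = $3.905 per gallon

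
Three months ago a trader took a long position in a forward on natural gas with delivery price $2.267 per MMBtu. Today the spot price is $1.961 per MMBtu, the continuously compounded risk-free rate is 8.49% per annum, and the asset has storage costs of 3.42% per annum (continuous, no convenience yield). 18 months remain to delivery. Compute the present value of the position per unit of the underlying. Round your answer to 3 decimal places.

Current fair forward for the remaining 18 months: F = S·e^((r + u)·T), (r + u) = 0.0849 + 0.0342 = 0.1191
F = 1.961 · e^(0.1191 × 18/12) = 1.961 × 1.195602 = 2.3446
Value of long forward = (F − K)·e^(−rT) = (2.3446 − 2.267) · e^(−0.0849·18/12)
= 0.0776 × 0.880425 = 0.068

$0.068 per MMBtu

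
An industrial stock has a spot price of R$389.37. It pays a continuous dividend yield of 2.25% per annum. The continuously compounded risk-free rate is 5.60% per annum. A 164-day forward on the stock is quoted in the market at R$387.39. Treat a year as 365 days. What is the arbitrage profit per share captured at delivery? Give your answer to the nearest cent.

Fair forward: F* = S·e^(carry·T), with carry = (r − q) = 0.0560 − 0.0225 = 0.0335
F* = 389.37 · e^(0.0335 × 164/365) = 389.37 · e^0.015052 = 389.37 × 1.015166 = R$395.2752
Market R$387.39 < fair R$395.2752: forward underpriced → reverse cash-and-carry (short spot, go long the forward).
At maturity, profit = |F_mkt − F*| = |387.39 − 395.2752| = R$7.89 per share

R$7.89 per share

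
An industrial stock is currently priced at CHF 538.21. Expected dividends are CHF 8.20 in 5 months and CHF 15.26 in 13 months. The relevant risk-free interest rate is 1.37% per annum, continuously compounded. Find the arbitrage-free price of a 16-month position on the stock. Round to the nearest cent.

CHF 524.52

PV(dividends) I = 8.20·e^(−0.0137·5/12) + 15.26·e^(−0.0137·13/12)
I = 8.1533 + 15.0352 = 23.1885
F = (S − I)·e^(rT) = (538.21 − 23.1885) · e^(0.0137·16/12)
= 515.0215 · e^0.018267 = 515.0215 × 1.018435 = CHF 524.52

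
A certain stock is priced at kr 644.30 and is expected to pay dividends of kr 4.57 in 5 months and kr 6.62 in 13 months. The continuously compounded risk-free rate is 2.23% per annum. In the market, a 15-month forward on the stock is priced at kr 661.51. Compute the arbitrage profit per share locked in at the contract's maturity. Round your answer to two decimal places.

PV(dividends) I = 4.57·e^(−0.0223·5/12) + 6.62·e^(−0.0223·13/12) = 10.9897
Fair forward F* = (S − I)·e^(rT) = (644.30 − 10.9897)·e^0.027875 = 633.3103 × 1.028267 = 651.2121
Market kr 661.51 > fair 651.2121: forward overpriced → cash-and-carry (borrow at r, buy the stock and collect the dividends, short the forward).
Profit at T = |F_mkt − F*| = |661.51 − 651.2121| = kr 10.30 per share

kr 10.30 per share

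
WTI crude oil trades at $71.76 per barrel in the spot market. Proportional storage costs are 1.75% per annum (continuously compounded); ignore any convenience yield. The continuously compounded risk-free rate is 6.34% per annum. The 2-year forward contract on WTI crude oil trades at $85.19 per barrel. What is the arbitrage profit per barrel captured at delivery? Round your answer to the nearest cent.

Fair forward: F* = S·e^(carry·T), with carry = (r + u) = 0.0634 + 0.0175 = 0.0809
F* = 71.76 · e^(0.0809 × 2) = 71.76 · e^0.161800 = 71.76 × 1.175625 = $84.3628
Market $85.19 > fair $84.3628: forward overpriced → cash-and-carry (buy spot, short the forward).
At maturity, profit = |F_mkt − F*| = |85.19 − 84.3628| = $0.83 per barrel

$0.83 per barrel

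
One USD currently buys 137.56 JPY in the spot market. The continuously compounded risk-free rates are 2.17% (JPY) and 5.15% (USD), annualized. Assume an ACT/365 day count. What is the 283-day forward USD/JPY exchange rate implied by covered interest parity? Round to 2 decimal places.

134.42

F = S·e^((r_JPY − r_USD)T) = 137.56 · e^((0.0217 − 0.0515) × 283/365)
= 137.56 · e^-0.023105 = 137.56 × 0.977160
F = 134.42 JPY per USD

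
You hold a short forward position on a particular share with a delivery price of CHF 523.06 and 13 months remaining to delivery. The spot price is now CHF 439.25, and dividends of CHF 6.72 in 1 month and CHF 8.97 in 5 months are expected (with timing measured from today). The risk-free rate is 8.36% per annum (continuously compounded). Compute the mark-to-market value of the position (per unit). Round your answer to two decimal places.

CHF 53.86

PV(remaining dividends) I = 6.72·e^(−0.0836·1/12) + 8.97·e^(−0.0836·5/12) = 15.3363
Current forward F = (S − I)·e^(rT) = (439.25 − 15.3363)·e^(0.0836·13/12) = 423.9137 × 1.094794 = 464.0982
Value (long) = (F − K)·e^(−rT) = (464.0982 − 523.06) × 0.913413 = -53.8565
Short position value = −(long value) = CHF 53.86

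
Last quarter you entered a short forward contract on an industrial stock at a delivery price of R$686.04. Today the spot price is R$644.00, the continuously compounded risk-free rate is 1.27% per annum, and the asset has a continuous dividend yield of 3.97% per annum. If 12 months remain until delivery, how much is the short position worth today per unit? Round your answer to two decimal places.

Current fair forward for the remaining 12 months: F = S·e^((r − q)·T), (r − q) = 0.0127 − 0.0397 = -0.0270
F = 644.00 · e^(-0.0270 × 12/12) = 644.00 × 0.973361 = 626.8445
Value of long forward = (F − K)·e^(−rT) = (626.8445 − 686.04) · e^(−0.0127·12/12)
= -59.1955 × 0.987380 = -58.45
Short position value = −(long value) = R$58.45

R$58.45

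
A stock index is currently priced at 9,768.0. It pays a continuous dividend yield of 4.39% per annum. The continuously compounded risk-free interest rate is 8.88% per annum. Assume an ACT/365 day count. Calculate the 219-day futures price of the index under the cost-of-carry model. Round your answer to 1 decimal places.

10,034.7

F = S·e^((r − q)T) = 9768.0 · e^((0.0888 − 0.0439) × 219/365)
= 9768.0 · e^0.026940 = 9768.0 × 1.027306
F = 10,034.7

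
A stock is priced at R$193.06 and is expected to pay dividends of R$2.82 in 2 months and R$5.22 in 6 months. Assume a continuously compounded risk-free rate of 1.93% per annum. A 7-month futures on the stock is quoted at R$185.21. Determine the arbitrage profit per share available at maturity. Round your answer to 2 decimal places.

PV(dividends) I = 2.82·e^(−0.0193·2/12) + 5.22·e^(−0.0193·6/12) = 7.9808
Fair futures F* = (S − I)·e^(rT) = (193.06 − 7.9808)·e^0.011258 = 185.0792 × 1.011322 = 187.1747
Market R$185.21 < fair 187.1747: forward underpriced → reverse cash-and-carry (short the stock, invest proceeds at r, pay the dividends, go long the forward).
Profit at T = |F_mkt − F*| = |185.21 − 187.1747| = R$1.96 per share

R$1.96 per share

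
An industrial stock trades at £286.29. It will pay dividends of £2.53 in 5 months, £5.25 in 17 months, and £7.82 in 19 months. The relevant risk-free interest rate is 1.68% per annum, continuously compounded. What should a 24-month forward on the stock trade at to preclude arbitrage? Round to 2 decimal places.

£280.30

PV(dividends) I = 2.53·e^(−0.0168·5/12) + 5.25·e^(−0.0168·17/12) + 7.82·e^(−0.0168·19/12)
I = 2.5124 + 5.1265 + 7.6147 = 15.2536
F = (S − I)·e^(rT) = (286.29 − 15.2536) · e^(0.0168·24/12)
= 271.0364 · e^0.033600 = 271.0364 × 1.034171 = £280.30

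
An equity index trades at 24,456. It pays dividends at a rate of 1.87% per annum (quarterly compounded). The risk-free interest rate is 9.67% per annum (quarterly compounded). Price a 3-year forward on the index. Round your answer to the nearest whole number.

F = S · (1+r/4)^(4T) / (1+q/4)^(4T)
= 24456 × 1.331957 / 1.057565 = 24456 × 1.259456
F = 30,801

30,801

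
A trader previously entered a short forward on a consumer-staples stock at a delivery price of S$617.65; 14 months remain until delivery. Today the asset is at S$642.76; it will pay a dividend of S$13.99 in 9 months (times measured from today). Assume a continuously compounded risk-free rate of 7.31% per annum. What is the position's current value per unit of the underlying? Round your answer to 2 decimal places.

-S$62.36

PV(remaining dividends) I = 13.99·e^(−0.0731·9/12) = 13.2436
Current forward F = (S − I)·e^(rT) = (642.76 − 13.2436)·e^(0.0731·14/12) = 629.5164 × 1.089026 = 685.5597
Value (long) = (F − K)·e^(−rT) = (685.5597 − 617.65) × 0.918252 = 62.3582
Short position value = −(long value) = -S$62.36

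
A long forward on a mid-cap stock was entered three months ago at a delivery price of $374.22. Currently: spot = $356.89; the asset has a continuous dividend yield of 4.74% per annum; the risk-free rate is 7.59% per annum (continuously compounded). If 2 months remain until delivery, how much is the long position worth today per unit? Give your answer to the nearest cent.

-$15.43

Current fair forward for the remaining 2 months: F = S·e^((r − q)·T), (r − q) = 0.0759 − 0.0474 = 0.0285
F = 356.89 · e^(0.0285 × 2/12) = 356.89 × 1.004761 = 358.5892
Value of long forward = (F − K)·e^(−rT) = (358.5892 − 374.22) · e^(−0.0759·2/12)
= -15.6308 × 0.987430 = -15.43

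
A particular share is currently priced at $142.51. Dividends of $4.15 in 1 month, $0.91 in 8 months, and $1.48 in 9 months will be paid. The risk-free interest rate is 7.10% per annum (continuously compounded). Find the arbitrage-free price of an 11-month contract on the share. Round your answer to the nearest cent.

PV(dividends) I = 4.15·e^(−0.0710·1/12) + 0.91·e^(−0.0710·8/12) + 1.48·e^(−0.0710·9/12)
I = 4.1255 + 0.8679 + 1.4033 = 6.3967
F = (S − I)·e^(rT) = (142.51 − 6.3967) · e^(0.0710·11/12)
= 136.1133 · e^0.065083 = 136.1133 × 1.067248 = $145.27

$145.27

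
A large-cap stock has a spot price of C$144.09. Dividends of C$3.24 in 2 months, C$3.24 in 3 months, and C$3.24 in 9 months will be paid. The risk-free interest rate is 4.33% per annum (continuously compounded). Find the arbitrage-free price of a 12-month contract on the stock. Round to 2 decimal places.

C$140.48

PV(dividends) I = 3.24·e^(−0.0433·2/12) + 3.24·e^(−0.0433·3/12) + 3.24·e^(−0.0433·9/12)
I = 3.2167 + 3.2051 + 3.1365 = 9.5583
F = (S − I)·e^(rT) = (144.09 − 9.5583) · e^(0.0433·12/12)
= 134.5317 · e^0.043300 = 134.5317 × 1.044251 = C$140.48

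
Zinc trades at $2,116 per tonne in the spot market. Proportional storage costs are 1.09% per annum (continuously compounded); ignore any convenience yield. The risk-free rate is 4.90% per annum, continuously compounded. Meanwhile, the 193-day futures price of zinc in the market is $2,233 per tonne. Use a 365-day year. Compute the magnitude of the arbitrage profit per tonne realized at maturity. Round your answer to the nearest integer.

Fair futures: F* = S·e^(carry·T), with carry = (r + u) = 0.0490 + 0.0109 = 0.0599
F* = 2116 · e^(0.0599 × 193/365) = 2116 · e^0.031673 = 2116 × 1.032180 = $2184.0929
Market $2233 > fair $2184.0929: forward overpriced → cash-and-carry (buy spot, short the forward).
At maturity, profit = |F_mkt − F*| = |2233 − 2184.0929| = $49 per tonne

$49 per tonne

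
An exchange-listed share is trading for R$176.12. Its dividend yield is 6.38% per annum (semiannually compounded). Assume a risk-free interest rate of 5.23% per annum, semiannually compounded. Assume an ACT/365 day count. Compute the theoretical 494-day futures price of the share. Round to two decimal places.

R$173.48

F = S · (1+r/2)^(2T) / (1+q/2)^(2T)
= 176.12 × 1.072374 / 1.088717 = 176.12 × 0.984989
F = R$173.48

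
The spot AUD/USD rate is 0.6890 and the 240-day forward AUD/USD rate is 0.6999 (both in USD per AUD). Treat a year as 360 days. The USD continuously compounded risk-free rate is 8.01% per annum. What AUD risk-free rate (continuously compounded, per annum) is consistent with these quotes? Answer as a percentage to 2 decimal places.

F = S·e^((r_USD − r_AUD)T) ⇒ r_AUD = r_USD − ln(F/S)/T
ln(0.6999/0.6890) = 0.015696; /(240/360) = 0.023544
r_AUD = 0.0801 − 0.023544 = 0.056556
r_AUD = 5.66%

5.66%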